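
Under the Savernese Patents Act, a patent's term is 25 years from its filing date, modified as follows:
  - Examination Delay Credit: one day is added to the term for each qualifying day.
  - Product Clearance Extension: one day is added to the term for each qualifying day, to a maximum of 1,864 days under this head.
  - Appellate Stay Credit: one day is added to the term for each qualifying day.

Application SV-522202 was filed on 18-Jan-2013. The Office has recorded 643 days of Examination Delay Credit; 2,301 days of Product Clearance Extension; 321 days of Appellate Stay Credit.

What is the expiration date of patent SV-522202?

Base term: filing date + 25 years → 18 January 2038.
Examination Delay Credit: +643 days → 23 October 2039.
Product Clearance Extension: 2301 days claimed exceeds the 1864-day cap, so +1864 days → 29 November 2044.
Appellate Stay Credit: +321 days → 16 October 2045.

October 16, 2045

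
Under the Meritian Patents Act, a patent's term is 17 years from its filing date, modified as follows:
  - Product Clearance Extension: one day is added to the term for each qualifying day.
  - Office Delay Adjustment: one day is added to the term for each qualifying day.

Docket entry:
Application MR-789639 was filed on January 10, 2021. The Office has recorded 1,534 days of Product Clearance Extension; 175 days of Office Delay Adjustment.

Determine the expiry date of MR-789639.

2042-09-15

Base term: filing date + 17 years → 10 January 2038.
Product Clearance Extension: +1534 days → 24 March 2042.
Office Delay Adjustment: +175 days → 15 September 2042.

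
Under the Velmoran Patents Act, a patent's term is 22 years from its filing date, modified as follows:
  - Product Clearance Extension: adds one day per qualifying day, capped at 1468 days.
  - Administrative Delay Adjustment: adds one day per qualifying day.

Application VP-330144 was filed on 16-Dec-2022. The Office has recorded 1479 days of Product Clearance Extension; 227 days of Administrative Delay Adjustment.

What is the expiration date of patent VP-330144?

Base term: filing date + 22 years → 16 December 2044.
Product Clearance Extension: 1479 days claimed exceeds the 1468-day cap, so +1468 days → 23 December 2048.
Administrative Delay Adjustment: +227 days → 7 August 2049.

2049-08-07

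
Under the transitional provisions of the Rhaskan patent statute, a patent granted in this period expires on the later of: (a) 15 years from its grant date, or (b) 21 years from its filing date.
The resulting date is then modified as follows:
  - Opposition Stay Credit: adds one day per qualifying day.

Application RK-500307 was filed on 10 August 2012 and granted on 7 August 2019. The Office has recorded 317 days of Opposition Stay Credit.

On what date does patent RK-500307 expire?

June 20, 2035

(a) grant + 15 years → 7 August 2034.
(b) filing + 21 years → 10 August 2033.
Later of the two: 7 August 2034.
Opposition Stay Credit: +317 days → 20 June 2035.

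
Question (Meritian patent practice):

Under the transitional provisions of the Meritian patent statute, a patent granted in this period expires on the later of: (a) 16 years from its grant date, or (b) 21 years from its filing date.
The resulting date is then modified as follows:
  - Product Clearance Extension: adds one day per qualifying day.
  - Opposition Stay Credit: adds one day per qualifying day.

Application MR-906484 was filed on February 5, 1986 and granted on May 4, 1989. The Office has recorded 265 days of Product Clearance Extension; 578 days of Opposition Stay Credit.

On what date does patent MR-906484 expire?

(a) grant + 16 years → 4 May 2005.
(b) filing + 21 years → 5 February 2007.
Later of the two: 5 February 2007.
Product Clearance Extension: +265 days → 28 October 2007.
Opposition Stay Credit: +578 days → 28 May 2009.

2009-05-28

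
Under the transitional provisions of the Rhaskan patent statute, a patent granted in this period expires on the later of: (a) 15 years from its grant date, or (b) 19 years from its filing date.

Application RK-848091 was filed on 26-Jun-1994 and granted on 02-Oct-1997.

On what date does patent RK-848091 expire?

(a) grant + 15 years → 2 October 2012.
(b) filing + 19 years → 26 June 2013.
Later of the two: 26 June 2013.

2013-06-26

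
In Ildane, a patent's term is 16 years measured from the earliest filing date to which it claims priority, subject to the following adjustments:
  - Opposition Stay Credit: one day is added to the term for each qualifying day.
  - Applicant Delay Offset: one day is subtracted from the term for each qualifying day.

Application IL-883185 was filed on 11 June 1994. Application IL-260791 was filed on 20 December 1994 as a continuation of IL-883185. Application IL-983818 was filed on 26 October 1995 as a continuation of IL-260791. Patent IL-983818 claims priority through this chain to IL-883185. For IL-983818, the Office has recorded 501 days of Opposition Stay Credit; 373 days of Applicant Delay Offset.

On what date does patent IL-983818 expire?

Earliest priority filing: 11 June 1994.
Base term: 11 June 1994 + 16 years → 11 June 2010.
Opposition Stay Credit: +501 days → 25 October 2011.
Applicant Delay Offset: −373 days → 17 October 2010.

2010-10-17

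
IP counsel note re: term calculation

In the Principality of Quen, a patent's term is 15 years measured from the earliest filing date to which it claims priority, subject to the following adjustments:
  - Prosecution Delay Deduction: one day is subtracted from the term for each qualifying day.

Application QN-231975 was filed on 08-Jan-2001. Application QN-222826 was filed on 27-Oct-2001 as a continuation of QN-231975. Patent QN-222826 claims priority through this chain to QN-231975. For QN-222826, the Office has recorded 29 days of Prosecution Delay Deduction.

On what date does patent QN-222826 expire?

Earliest priority filing: 8 January 2001.
Base term: 8 January 2001 + 15 years → 8 January 2016.
Prosecution Delay Deduction: −29 days → 10 December 2015.

2015-12-10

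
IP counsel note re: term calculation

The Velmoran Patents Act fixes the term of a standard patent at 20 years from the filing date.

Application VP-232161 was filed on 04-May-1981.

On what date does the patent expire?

May 4, 2001

Filing date + 20 years → 4 May 2001.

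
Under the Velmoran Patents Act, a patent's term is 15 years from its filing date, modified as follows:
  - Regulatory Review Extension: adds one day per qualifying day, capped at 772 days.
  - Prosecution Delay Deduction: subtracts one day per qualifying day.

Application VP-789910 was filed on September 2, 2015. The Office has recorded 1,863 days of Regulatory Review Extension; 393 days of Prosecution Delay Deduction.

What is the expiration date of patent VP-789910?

Base term: filing date + 15 years → 2 September 2030.
Regulatory Review Extension: 1863 days claimed exceeds the 772-day cap, so +772 days → 13 October 2032.
Prosecution Delay Deduction: −393 days → 16 September 2031.

2031-09-16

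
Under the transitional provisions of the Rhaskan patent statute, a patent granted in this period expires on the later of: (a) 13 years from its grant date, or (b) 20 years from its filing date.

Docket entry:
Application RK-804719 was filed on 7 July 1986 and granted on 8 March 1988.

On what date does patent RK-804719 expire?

(a) grant + 13 years → 8 March 2001.
(b) filing + 20 years → 7 July 2006.
Later of the two: 7 July 2006.

2006-07-07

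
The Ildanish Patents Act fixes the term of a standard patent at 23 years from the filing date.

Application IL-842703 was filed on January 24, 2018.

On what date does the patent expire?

January 24, 2041

Filing date + 23 years → 24 January 2041.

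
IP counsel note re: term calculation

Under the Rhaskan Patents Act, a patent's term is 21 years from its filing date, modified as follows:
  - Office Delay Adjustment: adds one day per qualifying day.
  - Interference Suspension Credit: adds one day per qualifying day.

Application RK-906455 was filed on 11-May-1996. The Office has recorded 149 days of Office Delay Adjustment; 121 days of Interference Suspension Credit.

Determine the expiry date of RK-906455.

Base term: filing date + 21 years → 11 May 2017.
Office Delay Adjustment: +149 days → 7 October 2017.
Interference Suspension Credit: +121 days → 5 February 2018.

February 5, 2018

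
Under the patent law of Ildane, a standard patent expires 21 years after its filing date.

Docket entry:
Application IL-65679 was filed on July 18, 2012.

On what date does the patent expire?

Filing date + 21 years → 18 July 2033.

July 18, 2033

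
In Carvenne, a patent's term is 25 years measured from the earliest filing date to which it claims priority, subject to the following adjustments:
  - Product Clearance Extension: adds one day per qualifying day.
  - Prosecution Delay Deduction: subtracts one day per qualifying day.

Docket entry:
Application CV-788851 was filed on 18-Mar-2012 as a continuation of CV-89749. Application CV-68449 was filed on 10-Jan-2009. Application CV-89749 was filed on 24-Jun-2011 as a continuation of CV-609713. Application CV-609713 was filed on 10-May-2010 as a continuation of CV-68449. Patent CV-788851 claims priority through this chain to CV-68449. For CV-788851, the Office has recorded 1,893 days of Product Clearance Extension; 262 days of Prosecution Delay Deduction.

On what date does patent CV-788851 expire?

June 29, 2038

Earliest priority filing: 10 January 2009.
Base term: 10 January 2009 + 25 years → 10 January 2034.
Product Clearance Extension: +1893 days → 18 March 2039.
Prosecution Delay Deduction: −262 days → 29 June 2038.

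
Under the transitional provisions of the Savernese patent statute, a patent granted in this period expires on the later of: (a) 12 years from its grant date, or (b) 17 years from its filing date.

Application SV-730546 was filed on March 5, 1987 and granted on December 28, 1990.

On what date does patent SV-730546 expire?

2004-03-05

(a) grant + 12 years → 28 December 2002.
(b) filing + 17 years → 5 March 2004.
Later of the two: 5 March 2004.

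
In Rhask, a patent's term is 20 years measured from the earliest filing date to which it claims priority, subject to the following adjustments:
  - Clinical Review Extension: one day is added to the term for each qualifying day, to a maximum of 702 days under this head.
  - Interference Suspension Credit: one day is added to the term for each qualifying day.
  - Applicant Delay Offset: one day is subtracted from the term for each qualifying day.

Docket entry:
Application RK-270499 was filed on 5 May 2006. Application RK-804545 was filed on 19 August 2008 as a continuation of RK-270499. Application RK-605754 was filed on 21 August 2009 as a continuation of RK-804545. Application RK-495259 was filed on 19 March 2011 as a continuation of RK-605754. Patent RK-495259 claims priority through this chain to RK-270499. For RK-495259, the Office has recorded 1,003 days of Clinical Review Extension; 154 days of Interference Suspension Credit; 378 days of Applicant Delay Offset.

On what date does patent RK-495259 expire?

2027-08-26

Earliest priority filing: 5 May 2006.
Base term: 5 May 2006 + 20 years → 5 May 2026.
Clinical Review Extension: 1003 days claimed exceeds the 702-day cap, so +702 days → 6 April 2028.
Interference Suspension Credit: +154 days → 7 September 2028.
Applicant Delay Offset: −378 days → 26 August 2027.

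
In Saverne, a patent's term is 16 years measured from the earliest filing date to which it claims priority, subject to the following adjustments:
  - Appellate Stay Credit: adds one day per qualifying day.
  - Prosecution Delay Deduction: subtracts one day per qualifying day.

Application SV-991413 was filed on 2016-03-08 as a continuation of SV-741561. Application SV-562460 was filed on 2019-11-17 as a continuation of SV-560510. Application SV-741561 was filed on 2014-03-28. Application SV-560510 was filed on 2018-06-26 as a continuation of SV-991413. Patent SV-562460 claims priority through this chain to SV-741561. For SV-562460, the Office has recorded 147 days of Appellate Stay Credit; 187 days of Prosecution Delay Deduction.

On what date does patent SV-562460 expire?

Earliest priority filing: 28 March 2014.
Base term: 28 March 2014 + 16 years → 28 March 2030.
Appellate Stay Credit: +147 days → 22 August 2030.
Prosecution Delay Deduction: −187 days → 16 February 2030.

2030-02-16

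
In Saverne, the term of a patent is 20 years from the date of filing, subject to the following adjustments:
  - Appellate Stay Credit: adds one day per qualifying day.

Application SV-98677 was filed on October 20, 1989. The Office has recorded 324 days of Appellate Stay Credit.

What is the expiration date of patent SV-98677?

Base term: filing date + 20 years → 20 October 2009.
Appellate Stay Credit: +324 days → 9 September 2010.

September 9, 2010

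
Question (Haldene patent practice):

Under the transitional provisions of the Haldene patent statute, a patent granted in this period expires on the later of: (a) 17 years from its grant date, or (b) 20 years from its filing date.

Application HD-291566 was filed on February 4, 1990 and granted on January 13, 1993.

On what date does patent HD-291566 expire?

(a) grant + 17 years → 13 January 2010.
(b) filing + 20 years → 4 February 2010.
Later of the two: 4 February 2010.

February 4, 2010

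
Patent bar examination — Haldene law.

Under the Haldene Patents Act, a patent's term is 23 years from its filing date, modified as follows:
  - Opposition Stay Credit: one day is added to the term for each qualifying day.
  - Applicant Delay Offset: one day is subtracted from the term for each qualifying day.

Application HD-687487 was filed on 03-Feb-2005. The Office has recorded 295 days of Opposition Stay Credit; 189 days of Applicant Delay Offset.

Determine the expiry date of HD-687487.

Base term: filing date + 23 years → 3 February 2028.
Opposition Stay Credit: +295 days → 24 November 2028.
Applicant Delay Offset: −189 days → 19 May 2028.

May 19, 2028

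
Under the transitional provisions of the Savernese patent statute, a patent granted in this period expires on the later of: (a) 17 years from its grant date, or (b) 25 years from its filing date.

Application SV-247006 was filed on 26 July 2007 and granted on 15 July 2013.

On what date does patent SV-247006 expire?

July 26, 2032

(a) grant + 17 years → 15 July 2030.
(b) filing + 25 years → 26 July 2032.
Later of the two: 26 July 2032.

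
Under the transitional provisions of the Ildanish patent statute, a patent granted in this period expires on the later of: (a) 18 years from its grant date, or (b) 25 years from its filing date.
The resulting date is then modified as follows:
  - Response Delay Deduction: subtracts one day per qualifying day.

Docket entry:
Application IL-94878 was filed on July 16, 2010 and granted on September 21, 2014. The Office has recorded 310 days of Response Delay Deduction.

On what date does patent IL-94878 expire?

(a) grant + 18 years → 21 September 2032.
(b) filing + 25 years → 16 July 2035.
Later of the two: 16 July 2035.
Response Delay Deduction: −310 days → 9 September 2034.

2034-09-09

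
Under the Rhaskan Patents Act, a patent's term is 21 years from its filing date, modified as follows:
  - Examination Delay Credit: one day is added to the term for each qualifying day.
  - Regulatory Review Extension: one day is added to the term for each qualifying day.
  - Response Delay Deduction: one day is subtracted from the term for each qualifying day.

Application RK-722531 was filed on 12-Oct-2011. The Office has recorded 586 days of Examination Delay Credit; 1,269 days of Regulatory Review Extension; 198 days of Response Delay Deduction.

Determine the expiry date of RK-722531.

Base term: filing date + 21 years → 12 October 2032.
Examination Delay Credit: +586 days → 21 May 2034.
Regulatory Review Extension: +1269 days → 10 November 2037.
Response Delay Deduction: −198 days → 26 April 2037.

April 26, 2037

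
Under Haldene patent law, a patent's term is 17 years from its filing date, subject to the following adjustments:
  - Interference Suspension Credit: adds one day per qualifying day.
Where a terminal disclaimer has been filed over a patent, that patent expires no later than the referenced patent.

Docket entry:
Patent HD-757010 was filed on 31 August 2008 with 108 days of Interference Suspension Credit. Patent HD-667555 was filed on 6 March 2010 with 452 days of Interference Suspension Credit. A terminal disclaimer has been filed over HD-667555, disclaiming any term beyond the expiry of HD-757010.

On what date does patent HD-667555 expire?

Natural term of HD-667555:
  Base: filing + 17 years → 6 March 2027.
  Interference Suspension Credit: +452 days → 31 May 2028.
Expiry of referenced patent HD-757010:
  Base: filing + 17 years → 31 August 2025.
  Interference Suspension Credit: +108 days → 17 December 2025.
Terminal disclaimer: HD-667555 expires on the earlier of 31 May 2028 and 17 December 2025.

December 17, 2025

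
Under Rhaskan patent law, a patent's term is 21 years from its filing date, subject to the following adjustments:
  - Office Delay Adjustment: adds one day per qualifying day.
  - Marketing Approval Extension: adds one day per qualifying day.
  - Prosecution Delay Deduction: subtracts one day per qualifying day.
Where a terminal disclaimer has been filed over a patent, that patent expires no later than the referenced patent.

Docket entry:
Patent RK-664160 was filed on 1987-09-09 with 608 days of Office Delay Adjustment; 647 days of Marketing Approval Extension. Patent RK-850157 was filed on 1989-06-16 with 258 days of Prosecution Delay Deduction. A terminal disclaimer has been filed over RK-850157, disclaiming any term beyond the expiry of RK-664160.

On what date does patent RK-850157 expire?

October 1, 2009

Natural term of RK-850157:
  Base: filing + 21 years → 16 June 2010.
  Prosecution Delay Deduction: −258 days → 1 October 2009.
Expiry of referenced patent RK-664160:
  Base: filing + 21 years → 9 September 2008.
  Office Delay Adjustment: +608 days → 10 May 2010.
  Marketing Approval Extension: +647 days → 16 February 2012.
Terminal disclaimer: RK-850157 expires on the earlier of 1 October 2009 and 16 February 2012.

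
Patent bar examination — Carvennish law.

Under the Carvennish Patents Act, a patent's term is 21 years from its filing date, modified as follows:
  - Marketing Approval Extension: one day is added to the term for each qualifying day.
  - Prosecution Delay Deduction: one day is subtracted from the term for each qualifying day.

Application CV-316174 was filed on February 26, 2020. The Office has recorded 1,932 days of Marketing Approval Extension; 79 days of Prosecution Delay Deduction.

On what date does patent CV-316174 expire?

March 25, 2046

Base term: filing date + 21 years → 26 February 2041.
Marketing Approval Extension: +1932 days → 12 June 2046.
Prosecution Delay Deduction: −79 days → 25 March 2046.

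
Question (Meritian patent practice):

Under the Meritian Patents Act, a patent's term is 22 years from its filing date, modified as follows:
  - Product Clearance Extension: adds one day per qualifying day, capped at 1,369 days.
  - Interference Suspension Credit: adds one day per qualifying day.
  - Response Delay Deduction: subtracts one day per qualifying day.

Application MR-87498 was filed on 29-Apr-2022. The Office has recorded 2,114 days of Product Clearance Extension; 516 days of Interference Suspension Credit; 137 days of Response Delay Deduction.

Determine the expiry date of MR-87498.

February 10, 2049

Base term: filing date + 22 years → 29 April 2044.
Product Clearance Extension: 2114 days claimed exceeds the 1369-day cap, so +1369 days → 28 January 2048.
Interference Suspension Credit: +516 days → 27 June 2049.
Response Delay Deduction: −137 days → 10 February 2049.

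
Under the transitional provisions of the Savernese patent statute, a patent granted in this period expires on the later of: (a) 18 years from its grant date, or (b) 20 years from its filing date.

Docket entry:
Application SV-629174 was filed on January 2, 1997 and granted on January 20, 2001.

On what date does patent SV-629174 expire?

(a) grant + 18 years → 20 January 2019.
(b) filing + 20 years → 2 January 2017.
Later of the two: 20 January 2019.

2019-01-20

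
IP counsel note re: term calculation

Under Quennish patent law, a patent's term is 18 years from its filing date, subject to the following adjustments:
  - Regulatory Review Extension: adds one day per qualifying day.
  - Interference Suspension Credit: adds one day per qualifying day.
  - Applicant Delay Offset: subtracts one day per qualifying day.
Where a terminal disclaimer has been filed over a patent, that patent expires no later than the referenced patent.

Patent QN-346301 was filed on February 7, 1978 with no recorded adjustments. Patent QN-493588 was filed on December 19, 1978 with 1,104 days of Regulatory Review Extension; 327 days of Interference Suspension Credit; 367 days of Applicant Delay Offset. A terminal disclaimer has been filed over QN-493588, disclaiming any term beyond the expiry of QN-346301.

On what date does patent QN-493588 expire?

1996-02-07

Natural term of QN-493588:
  Base: filing + 18 years → 19 December 1996.
  Regulatory Review Extension: +1104 days → 28 December 1999.
  Interference Suspension Credit: +327 days → 19 November 2000.
  Applicant Delay Offset: −367 days → 18 November 1999.
Expiry of referenced patent QN-346301:
  Base: filing + 18 years → 7 February 1996.
Terminal disclaimer: QN-493588 expires on the earlier of 18 November 1999 and 7 February 1996.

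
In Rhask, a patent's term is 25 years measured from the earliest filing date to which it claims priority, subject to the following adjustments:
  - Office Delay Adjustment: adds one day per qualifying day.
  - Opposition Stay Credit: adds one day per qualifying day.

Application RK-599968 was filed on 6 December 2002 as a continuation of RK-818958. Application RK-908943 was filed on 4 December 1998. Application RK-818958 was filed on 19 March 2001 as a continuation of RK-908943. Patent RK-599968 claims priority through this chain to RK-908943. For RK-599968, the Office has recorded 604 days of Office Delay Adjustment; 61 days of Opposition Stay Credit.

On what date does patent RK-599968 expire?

September 29, 2025

Earliest priority filing: 4 December 1998.
Base term: 4 December 1998 + 25 years → 4 December 2023.
Office Delay Adjustment: +604 days → 30 July 2025.
Opposition Stay Credit: +61 days → 29 September 2025.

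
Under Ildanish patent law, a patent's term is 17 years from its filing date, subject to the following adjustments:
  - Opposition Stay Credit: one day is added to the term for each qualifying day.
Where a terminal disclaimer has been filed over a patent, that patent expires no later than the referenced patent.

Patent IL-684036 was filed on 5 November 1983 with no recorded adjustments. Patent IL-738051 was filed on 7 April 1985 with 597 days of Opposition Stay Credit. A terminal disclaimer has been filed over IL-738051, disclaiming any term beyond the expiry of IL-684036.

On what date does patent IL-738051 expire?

November 5, 2000

Natural term of IL-738051:
  Base: filing + 17 years → 7 April 2002.
  Opposition Stay Credit: +597 days → 25 November 2003.
Expiry of referenced patent IL-684036:
  Base: filing + 17 years → 5 November 2000.
Terminal disclaimer: IL-738051 expires on the earlier of 25 November 2003 and 5 November 2000.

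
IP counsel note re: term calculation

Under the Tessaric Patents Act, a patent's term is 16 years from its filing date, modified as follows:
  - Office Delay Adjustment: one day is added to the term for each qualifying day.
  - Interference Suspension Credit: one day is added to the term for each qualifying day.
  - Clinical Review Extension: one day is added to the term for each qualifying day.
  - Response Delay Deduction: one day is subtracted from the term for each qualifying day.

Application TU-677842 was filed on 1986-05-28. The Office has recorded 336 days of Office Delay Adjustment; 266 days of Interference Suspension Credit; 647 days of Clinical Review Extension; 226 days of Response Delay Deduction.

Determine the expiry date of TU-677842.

Base term: filing date + 16 years → 28 May 2002.
Office Delay Adjustment: +336 days → 29 April 2003.
Interference Suspension Credit: +266 days → 20 January 2004.
Clinical Review Extension: +647 days → 28 October 2005.
Response Delay Deduction: −226 days → 16 March 2005.

March 16, 2005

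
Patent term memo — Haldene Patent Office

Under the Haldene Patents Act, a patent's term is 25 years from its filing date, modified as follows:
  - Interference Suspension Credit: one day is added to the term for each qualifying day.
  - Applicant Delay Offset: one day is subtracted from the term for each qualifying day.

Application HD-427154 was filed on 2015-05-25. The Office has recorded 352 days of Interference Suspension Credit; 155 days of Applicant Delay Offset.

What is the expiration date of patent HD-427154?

2040-12-08

Base term: filing date + 25 years → 25 May 2040.
Interference Suspension Credit: +352 days → 12 May 2041.
Applicant Delay Offset: −155 days → 8 December 2040.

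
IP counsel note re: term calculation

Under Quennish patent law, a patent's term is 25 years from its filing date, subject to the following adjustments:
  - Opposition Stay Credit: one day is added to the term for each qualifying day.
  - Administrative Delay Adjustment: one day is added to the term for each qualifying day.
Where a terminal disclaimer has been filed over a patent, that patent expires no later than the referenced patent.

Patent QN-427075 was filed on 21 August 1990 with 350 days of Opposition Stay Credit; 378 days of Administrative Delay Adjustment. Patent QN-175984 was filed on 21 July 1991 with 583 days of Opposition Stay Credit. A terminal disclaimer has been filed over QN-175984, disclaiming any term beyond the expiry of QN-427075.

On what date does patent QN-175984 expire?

Natural term of QN-175984:
  Base: filing + 25 years → 21 July 2016.
  Opposition Stay Credit: +583 days → 24 February 2018.
Expiry of referenced patent QN-427075:
  Base: filing + 25 years → 21 August 2015.
  Opposition Stay Credit: +350 days → 5 August 2016.
  Administrative Delay Adjustment: +378 days → 18 August 2017.
Terminal disclaimer: QN-175984 expires on the earlier of 24 February 2018 and 18 August 2017.

2017-08-18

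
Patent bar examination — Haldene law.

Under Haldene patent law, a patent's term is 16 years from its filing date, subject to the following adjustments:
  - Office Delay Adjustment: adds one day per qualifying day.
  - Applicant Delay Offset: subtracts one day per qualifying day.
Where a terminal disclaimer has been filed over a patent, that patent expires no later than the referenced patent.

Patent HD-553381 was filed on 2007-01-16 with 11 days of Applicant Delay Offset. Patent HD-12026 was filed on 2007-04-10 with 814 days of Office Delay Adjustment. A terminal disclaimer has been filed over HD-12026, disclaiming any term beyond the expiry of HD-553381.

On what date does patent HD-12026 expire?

January 5, 2023

Natural term of HD-12026:
  Base: filing + 16 years → 10 April 2023.
  Office Delay Adjustment: +814 days → 2 July 2025.
Expiry of referenced patent HD-553381:
  Base: filing + 16 years → 16 January 2023.
  Applicant Delay Offset: −11 days → 5 January 2023.
Terminal disclaimer: HD-12026 expires on the earlier of 2 July 2025 and 5 January 2023.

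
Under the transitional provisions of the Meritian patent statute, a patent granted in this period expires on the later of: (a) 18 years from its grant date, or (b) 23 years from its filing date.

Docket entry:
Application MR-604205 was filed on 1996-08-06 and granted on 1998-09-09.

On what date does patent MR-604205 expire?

2019-08-06

(a) grant + 18 years → 9 September 2016.
(b) filing + 23 years → 6 August 2019.
Later of the two: 6 August 2019.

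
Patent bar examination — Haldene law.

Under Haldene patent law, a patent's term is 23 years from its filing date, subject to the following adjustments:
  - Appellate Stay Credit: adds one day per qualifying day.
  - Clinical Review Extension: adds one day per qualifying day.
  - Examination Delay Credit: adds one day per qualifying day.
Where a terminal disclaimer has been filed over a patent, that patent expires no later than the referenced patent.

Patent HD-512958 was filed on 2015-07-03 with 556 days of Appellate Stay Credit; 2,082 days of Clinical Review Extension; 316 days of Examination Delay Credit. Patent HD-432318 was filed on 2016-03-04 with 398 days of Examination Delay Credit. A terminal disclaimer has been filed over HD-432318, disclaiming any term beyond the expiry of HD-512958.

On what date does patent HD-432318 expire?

2040-04-05

Natural term of HD-432318:
  Base: filing + 23 years → 4 March 2039.
  Examination Delay Credit: +398 days → 5 April 2040.
Expiry of referenced patent HD-512958:
  Base: filing + 23 years → 3 July 2038.
  Appellate Stay Credit: +556 days → 10 January 2040.
  Clinical Review Extension: +2082 days → 22 September 2045.
  Examination Delay Credit: +316 days → 4 August 2046.
Terminal disclaimer: HD-432318 expires on the earlier of 5 April 2040 and 4 August 2046.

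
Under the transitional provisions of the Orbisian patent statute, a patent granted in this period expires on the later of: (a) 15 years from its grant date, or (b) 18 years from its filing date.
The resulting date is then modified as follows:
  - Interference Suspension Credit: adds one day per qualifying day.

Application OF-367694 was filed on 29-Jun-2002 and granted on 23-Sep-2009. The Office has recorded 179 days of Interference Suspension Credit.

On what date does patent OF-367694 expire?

(a) grant + 15 years → 23 September 2024.
(b) filing + 18 years → 29 June 2020.
Later of the two: 23 September 2024.
Interference Suspension Credit: +179 days → 21 March 2025.

2025-03-21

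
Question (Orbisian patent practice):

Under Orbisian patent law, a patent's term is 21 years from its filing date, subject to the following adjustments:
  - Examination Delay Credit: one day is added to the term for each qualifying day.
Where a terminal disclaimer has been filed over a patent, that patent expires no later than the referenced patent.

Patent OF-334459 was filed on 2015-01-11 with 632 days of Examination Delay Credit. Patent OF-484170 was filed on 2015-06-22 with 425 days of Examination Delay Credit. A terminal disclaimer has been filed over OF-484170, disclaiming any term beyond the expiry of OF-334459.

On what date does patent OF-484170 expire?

August 21, 2037

Natural term of OF-484170:
  Base: filing + 21 years → 22 June 2036.
  Examination Delay Credit: +425 days → 21 August 2037.
Expiry of referenced patent OF-334459:
  Base: filing + 21 years → 11 January 2036.
  Examination Delay Credit: +632 days → 4 October 2037.
Terminal disclaimer: OF-484170 expires on the earlier of 21 August 2037 and 4 October 2037.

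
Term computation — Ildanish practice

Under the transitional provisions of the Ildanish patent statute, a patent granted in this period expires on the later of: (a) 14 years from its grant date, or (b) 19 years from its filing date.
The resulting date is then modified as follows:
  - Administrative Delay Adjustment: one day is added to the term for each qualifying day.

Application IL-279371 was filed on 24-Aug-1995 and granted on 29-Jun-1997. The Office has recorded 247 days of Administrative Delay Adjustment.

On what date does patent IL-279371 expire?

(a) grant + 14 years → 29 June 2011.
(b) filing + 19 years → 24 August 2014.
Later of the two: 24 August 2014.
Administrative Delay Adjustment: +247 days → 28 April 2015.

April 28, 2015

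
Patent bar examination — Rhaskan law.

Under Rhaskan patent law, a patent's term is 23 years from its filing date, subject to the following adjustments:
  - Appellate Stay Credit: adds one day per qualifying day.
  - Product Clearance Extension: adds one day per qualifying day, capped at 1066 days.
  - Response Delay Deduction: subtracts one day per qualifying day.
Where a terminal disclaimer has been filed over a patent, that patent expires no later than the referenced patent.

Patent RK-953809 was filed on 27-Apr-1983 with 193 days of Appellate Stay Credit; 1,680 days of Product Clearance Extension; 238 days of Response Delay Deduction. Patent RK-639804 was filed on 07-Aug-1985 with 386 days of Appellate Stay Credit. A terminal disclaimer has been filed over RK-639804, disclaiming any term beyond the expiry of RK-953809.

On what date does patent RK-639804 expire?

Natural term of RK-639804:
  Base: filing + 23 years → 7 August 2008.
  Appellate Stay Credit: +386 days → 28 August 2009.
Expiry of referenced patent RK-953809:
  Base: filing + 23 years → 27 April 2006.
  Appellate Stay Credit: +193 days → 6 November 2006.
  Product Clearance Extension: 1680 days claimed exceeds the 1066-day cap, so +1066 days → 7 October 2009.
  Response Delay Deduction: −238 days → 11 February 2009.
Terminal disclaimer: RK-639804 expires on the earlier of 28 August 2009 and 11 February 2009.

2009-02-11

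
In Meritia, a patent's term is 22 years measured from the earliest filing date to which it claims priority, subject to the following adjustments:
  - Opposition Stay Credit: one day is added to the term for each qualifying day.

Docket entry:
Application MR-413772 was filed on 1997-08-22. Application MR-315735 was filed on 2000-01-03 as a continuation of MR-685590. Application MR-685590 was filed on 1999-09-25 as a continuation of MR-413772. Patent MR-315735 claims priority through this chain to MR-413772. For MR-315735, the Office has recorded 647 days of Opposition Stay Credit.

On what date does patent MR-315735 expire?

Earliest priority filing: 22 August 1997.
Base term: 22 August 1997 + 22 years → 22 August 2019.
Opposition Stay Credit: +647 days → 30 May 2021.

2021-05-30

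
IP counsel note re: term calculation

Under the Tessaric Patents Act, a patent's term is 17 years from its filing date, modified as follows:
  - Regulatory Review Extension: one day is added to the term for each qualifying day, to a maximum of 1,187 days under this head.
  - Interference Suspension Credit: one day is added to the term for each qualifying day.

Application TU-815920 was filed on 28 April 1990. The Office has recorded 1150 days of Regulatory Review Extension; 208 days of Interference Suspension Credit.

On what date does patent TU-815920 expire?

January 15, 2011

Base term: filing date + 17 years → 28 April 2007.
Regulatory Review Extension: 1150 days (within the 1187-day cap) → +1150 days → 21 June 2010.
Interference Suspension Credit: +208 days → 15 January 2011.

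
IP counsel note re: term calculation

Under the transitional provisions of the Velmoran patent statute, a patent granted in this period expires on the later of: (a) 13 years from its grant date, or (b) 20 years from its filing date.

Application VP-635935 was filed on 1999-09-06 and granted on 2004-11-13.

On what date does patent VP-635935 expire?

(a) grant + 13 years → 13 November 2017.
(b) filing + 20 years → 6 September 2019.
Later of the two: 6 September 2019.

2019-09-06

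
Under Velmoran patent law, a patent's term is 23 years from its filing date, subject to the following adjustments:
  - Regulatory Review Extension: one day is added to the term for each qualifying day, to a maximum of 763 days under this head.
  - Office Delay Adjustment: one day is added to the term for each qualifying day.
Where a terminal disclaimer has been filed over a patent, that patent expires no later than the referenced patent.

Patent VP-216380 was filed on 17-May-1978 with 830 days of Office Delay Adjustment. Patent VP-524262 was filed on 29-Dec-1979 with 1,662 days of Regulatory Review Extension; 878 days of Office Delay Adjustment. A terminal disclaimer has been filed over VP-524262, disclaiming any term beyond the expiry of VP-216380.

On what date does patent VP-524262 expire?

Natural term of VP-524262:
  Base: filing + 23 years → 29 December 2002.
  Regulatory Review Extension: 1662 days claimed exceeds the 763-day cap, so +763 days → 30 January 2005.
  Office Delay Adjustment: +878 days → 27 June 2007.
Expiry of referenced patent VP-216380:
  Base: filing + 23 years → 17 May 2001.
  Office Delay Adjustment: +830 days → 25 August 2003.
Terminal disclaimer: VP-524262 expires on the earlier of 27 June 2007 and 25 August 2003.

2003-08-25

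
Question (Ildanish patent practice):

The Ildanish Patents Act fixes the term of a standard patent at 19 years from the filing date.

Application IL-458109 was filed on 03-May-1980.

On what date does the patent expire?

1999-05-03

Filing date + 19 years → 3 May 1999.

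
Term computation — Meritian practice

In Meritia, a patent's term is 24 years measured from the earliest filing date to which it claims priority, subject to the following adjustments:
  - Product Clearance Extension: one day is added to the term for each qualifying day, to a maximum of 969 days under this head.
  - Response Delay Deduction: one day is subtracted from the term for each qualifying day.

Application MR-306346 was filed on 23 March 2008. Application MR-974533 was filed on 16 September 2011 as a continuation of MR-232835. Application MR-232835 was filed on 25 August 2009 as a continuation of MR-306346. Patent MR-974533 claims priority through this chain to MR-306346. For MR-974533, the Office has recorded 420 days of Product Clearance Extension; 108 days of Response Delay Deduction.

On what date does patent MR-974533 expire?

Earliest priority filing: 23 March 2008.
Base term: 23 March 2008 + 24 years → 23 March 2032.
Product Clearance Extension: 420 days (within the 969-day cap) → +420 days → 17 May 2033.
Response Delay Deduction: −108 days → 29 January 2033.

January 29, 2033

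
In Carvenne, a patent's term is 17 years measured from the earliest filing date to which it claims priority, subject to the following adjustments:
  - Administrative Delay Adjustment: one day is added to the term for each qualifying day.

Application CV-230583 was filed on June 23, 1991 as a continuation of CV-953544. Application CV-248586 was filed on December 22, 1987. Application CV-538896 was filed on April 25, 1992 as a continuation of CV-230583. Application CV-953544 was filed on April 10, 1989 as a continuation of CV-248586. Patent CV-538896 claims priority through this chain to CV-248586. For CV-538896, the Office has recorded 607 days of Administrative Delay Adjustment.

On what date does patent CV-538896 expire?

August 21, 2006

Earliest priority filing: 22 December 1987.
Base term: 22 December 1987 + 17 years → 22 December 2004.
Administrative Delay Adjustment: +607 days → 21 August 2006.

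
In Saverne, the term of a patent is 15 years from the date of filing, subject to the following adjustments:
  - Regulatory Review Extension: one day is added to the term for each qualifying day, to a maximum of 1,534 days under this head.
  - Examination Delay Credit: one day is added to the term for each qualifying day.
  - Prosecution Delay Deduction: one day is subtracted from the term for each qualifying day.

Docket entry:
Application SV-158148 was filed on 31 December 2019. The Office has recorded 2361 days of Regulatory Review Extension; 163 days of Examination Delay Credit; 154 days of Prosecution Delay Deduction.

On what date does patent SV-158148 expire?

2039-03-23

Base term: filing date + 15 years → 31 December 2034.
Regulatory Review Extension: 2361 days claimed exceeds the 1534-day cap, so +1534 days → 14 March 2039.
Examination Delay Credit: +163 days → 24 August 2039.
Prosecution Delay Deduction: −154 days → 23 March 2039.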